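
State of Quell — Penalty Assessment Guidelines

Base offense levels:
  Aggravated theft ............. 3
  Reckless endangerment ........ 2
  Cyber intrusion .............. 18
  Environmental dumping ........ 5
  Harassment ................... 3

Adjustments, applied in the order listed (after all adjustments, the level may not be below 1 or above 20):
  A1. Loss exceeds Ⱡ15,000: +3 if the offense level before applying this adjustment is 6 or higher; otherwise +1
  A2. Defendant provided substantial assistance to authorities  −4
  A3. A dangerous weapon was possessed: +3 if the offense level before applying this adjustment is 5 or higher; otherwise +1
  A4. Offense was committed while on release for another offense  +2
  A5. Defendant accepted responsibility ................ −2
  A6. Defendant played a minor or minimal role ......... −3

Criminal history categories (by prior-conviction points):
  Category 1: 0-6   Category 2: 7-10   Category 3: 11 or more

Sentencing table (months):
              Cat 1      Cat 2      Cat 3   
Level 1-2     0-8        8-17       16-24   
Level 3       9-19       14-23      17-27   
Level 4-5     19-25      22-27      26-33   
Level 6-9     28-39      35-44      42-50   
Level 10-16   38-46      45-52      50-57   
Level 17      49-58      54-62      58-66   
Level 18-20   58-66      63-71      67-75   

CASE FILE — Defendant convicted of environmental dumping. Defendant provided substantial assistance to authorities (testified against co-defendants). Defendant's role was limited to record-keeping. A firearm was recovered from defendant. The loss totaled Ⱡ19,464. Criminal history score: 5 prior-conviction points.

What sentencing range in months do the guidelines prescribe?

0-8 months

Base offense level for environmental dumping: 5.
A1 applies (level before this adjustment is 5 < 6, so +1): 5 + 1 = 6.
A2 applies: 6 − 4 = 2.
A3 applies (level before this adjustment is 2 < 5, so +1): 2 + 1 = 3.
A4 does not apply.
A5 does not apply.
A6 applies: 3 − 3 = 0.
Level 0 is below the minimum of 1; floored at 1.
Final offense level: 1.
Criminal history: 5 prior points → Category 1 (0-6).
Level 1 falls in the 1-2 band.
Grid: Level 1-2 × Category 1 = 0-8 months.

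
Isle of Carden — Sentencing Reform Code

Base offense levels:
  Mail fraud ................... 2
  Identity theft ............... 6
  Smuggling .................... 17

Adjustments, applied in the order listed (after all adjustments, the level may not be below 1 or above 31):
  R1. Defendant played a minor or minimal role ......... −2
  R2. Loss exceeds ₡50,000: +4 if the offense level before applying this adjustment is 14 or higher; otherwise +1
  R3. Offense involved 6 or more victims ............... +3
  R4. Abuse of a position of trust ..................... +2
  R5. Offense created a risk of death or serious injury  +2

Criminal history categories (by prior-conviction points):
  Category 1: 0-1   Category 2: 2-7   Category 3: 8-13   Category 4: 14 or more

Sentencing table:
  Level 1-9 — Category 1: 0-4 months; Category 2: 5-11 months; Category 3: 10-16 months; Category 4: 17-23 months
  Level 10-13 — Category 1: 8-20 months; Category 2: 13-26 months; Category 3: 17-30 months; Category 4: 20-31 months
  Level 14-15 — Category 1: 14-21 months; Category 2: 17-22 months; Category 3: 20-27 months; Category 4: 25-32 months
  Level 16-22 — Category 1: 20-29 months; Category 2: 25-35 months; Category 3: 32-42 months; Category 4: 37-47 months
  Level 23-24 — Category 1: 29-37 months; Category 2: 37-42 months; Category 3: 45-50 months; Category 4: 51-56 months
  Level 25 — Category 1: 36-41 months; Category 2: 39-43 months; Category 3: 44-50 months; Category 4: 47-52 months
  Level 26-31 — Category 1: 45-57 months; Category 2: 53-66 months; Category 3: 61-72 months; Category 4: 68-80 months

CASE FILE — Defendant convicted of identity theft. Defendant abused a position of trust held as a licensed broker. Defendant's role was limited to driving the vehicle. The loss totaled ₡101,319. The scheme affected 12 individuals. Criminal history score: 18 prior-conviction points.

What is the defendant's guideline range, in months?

20-31 months

Base offense level for identity theft: 6.
R1 applies: 6 − 2 = 4.
R2 applies (level before this adjustment is 4 < 14, so +1): 4 + 1 = 5.
R3 applies: 5 + 3 = 8.
R4 applies: 8 + 2 = 10.
Final offense level: 10.
Criminal history: 18 prior points → Category 4 (14+).
Level 10 falls in the 10-13 band.
Grid: Level 10-13 × Category 4 = 20-31 months.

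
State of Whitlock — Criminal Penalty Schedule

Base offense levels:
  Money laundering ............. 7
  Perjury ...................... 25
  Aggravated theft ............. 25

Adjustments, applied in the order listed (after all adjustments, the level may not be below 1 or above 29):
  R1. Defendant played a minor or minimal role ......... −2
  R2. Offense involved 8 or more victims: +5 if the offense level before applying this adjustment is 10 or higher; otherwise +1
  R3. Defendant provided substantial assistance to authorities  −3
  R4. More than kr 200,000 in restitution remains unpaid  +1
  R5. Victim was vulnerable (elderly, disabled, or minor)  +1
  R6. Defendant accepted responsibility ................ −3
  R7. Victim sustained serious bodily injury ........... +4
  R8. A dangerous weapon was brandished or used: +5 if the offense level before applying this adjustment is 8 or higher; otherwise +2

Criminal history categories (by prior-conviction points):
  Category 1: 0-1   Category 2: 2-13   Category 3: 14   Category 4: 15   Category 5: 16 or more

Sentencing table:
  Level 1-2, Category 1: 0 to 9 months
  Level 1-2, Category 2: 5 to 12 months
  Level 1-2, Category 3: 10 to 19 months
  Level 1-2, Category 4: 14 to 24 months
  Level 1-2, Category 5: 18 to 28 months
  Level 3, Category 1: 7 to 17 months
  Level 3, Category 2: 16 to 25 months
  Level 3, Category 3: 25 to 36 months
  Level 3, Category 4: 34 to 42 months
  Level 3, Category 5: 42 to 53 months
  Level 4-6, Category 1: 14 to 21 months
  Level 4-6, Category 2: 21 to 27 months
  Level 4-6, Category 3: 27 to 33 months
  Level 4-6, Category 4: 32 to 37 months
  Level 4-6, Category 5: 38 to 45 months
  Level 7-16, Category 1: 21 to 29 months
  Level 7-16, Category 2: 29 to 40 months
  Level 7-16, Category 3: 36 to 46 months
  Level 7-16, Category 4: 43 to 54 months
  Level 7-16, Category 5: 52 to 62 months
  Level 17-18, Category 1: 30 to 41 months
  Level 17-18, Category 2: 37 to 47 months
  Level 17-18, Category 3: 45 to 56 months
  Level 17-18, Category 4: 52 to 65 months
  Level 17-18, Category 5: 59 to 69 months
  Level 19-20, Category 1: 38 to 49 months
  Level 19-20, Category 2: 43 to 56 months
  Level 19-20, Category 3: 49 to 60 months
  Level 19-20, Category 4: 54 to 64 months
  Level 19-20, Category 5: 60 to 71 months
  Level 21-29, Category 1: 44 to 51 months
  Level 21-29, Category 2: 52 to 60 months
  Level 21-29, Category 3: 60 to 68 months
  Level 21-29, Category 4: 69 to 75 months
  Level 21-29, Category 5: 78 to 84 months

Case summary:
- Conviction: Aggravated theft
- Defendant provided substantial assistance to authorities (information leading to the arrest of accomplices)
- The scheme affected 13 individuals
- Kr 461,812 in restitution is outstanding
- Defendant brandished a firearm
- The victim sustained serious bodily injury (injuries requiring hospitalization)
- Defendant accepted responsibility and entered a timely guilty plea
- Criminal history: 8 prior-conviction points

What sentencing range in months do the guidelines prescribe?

52-60 months

Base offense level for aggravated theft: 25.
R2 applies (level before this adjustment is 25 ≥ 10, so +5): 25 + 5 = 30.
R3 applies: 30 − 3 = 27.
R4 applies: 27 + 1 = 28.
R5 does not apply.
R6 applies: 28 − 3 = 25.
R7 applies: 25 + 4 = 29.
R8 applies (level before this adjustment is 29 ≥ 8, so +5): 29 + 5 = 34.
Level 34 exceeds the maximum of 29; capped at 29.
Final offense level: 29.
Criminal history: 8 prior points → Category 2 (2-13).
Level 29 falls in the 21-29 band.
Grid: Level 21-29 × Category 2 = 52-60 months.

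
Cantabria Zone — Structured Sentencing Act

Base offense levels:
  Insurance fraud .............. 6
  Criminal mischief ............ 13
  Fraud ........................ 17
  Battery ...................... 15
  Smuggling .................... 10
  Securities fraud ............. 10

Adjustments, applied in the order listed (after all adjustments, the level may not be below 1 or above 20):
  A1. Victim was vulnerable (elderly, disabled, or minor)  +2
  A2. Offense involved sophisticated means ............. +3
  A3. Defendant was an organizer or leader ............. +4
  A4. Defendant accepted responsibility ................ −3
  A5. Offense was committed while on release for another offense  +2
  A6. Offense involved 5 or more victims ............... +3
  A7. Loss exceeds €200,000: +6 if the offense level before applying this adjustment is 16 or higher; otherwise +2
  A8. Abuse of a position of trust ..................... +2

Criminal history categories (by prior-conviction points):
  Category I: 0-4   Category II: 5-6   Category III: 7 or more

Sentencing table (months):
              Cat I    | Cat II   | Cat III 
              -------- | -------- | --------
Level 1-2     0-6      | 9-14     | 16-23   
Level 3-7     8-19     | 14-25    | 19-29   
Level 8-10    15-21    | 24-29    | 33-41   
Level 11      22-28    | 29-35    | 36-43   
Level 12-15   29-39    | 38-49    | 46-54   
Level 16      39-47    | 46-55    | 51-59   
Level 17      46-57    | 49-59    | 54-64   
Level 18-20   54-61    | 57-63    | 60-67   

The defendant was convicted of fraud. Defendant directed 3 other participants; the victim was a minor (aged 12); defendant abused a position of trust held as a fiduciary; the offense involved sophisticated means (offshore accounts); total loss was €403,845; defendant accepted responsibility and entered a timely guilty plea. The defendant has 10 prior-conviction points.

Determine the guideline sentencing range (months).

60-67 months

Base offense level for fraud: 17.
A1 applies: 17 + 2 = 19.
A2 applies: 19 + 3 = 22.
A3 applies: 22 + 4 = 26.
A4 applies: 26 − 3 = 23.
A5 does not apply.
A7 applies (level before this adjustment is 23 ≥ 16, so +6): 23 + 6 = 29.
A8 applies: 29 + 2 = 31.
Level 31 exceeds the maximum of 20; capped at 20.
Final offense level: 20.
Criminal history: 10 prior points → Category III (7+).
Level 20 falls in the 18-20 band.
Grid: Level 18-20 × Category III = 60-67 months.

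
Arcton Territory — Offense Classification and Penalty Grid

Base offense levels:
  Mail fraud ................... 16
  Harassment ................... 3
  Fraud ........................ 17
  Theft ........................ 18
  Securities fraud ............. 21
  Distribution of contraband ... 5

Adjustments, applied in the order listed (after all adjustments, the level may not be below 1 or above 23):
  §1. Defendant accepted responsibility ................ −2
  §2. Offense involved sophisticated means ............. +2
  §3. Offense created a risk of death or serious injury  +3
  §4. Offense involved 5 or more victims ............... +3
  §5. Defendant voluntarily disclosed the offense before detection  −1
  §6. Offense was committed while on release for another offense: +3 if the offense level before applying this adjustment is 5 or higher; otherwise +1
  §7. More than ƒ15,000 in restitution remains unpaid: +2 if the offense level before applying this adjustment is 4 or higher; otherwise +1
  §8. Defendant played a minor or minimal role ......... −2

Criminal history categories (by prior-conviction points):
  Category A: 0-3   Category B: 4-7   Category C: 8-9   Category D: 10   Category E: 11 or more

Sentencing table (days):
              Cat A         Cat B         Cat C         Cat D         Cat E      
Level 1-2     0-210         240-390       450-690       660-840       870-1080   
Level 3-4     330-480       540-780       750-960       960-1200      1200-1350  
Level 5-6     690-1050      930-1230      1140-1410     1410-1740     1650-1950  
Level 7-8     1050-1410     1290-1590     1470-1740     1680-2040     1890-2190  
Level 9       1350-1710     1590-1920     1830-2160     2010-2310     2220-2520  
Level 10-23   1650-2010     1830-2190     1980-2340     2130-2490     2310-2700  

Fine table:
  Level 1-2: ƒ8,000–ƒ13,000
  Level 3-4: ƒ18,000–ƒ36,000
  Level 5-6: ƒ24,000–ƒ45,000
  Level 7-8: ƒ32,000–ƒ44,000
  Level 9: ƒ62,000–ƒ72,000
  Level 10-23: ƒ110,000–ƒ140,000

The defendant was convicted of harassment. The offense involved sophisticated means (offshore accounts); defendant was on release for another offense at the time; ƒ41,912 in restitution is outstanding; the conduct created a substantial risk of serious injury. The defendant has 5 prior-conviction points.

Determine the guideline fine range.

ƒ110,000–ƒ140,000

Base offense level for harassment: 3.
§2 applies: 3 + 2 = 5.
§3 applies: 5 + 3 = 8.
§5 does not apply.
§6 applies (level before this adjustment is 8 ≥ 5, so +3): 8 + 3 = 11.
§7 applies (level before this adjustment is 11 ≥ 4, so +2): 11 + 2 = 13.
§8 does not apply.
Final offense level: 13.
Level 13 falls in the 10-23 band.
Fine table: Level 10-23 → ƒ110,000–ƒ140,000.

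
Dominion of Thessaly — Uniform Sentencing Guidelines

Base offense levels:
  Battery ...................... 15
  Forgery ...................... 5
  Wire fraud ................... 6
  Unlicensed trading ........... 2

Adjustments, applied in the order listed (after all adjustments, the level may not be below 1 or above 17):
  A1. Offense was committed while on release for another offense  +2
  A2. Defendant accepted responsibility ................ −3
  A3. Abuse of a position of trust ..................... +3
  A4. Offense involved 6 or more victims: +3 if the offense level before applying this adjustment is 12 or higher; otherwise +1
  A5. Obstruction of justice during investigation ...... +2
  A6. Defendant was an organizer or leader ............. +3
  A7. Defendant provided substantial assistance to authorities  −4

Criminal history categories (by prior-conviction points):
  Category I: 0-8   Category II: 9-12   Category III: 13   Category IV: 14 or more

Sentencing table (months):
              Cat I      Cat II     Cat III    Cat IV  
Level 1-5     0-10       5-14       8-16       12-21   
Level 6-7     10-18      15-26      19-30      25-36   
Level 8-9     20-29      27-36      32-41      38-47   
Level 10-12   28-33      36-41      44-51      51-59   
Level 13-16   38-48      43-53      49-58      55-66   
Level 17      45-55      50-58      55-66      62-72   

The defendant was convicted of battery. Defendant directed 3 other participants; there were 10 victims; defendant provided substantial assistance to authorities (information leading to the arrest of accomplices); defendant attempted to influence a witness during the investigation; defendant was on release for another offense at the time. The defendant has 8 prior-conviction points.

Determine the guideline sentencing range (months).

45-55 months

Base offense level for battery: 15.
A1 applies: 15 + 2 = 17.
A3 does not apply.
A4 applies (level before this adjustment is 17 ≥ 12, so +3): 17 + 3 = 20.
A5 applies: 20 + 2 = 22.
A6 applies: 22 + 3 = 25.
A7 applies: 25 − 4 = 21.
Level 21 exceeds the maximum of 17; capped at 17.
Final offense level: 17.
Criminal history: 8 prior points → Category I (0-8).
Level 17 falls in the 17 band.
Grid: Level 17 × Category I = 45-55 months.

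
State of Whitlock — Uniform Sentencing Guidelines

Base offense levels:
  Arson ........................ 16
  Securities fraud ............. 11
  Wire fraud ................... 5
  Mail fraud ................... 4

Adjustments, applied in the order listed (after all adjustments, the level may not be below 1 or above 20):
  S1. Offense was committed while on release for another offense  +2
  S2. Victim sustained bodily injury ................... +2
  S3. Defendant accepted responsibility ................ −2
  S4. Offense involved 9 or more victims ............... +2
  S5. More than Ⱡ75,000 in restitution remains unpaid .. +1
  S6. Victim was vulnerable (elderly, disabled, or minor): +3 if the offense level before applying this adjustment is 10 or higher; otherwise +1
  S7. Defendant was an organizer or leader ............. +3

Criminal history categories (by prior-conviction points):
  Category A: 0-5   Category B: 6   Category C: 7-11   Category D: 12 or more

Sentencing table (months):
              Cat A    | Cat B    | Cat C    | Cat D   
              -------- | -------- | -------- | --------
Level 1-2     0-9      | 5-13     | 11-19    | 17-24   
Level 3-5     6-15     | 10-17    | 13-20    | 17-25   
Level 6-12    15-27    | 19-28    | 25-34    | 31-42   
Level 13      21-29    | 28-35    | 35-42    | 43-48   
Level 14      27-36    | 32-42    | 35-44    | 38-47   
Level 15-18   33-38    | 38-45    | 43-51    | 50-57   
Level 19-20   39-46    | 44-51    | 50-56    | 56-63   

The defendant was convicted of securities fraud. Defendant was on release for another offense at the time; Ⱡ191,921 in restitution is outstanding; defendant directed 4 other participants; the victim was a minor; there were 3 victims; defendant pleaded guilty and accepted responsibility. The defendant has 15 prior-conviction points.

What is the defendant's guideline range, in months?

50-57 months

Base offense level for securities fraud: 11.
S1 applies: 11 + 2 = 13.
S3 applies: 13 − 2 = 11.
S4 does not apply.
S5 applies: 11 + 1 = 12.
S6 applies (level before this adjustment is 12 ≥ 10, so +3): 12 + 3 = 15.
S7 applies: 15 + 3 = 18.
Final offense level: 18.
Criminal history: 15 prior points → Category D (12+).
Level 18 falls in the 15-18 band.
Grid: Level 15-18 × Category D = 50-57 months.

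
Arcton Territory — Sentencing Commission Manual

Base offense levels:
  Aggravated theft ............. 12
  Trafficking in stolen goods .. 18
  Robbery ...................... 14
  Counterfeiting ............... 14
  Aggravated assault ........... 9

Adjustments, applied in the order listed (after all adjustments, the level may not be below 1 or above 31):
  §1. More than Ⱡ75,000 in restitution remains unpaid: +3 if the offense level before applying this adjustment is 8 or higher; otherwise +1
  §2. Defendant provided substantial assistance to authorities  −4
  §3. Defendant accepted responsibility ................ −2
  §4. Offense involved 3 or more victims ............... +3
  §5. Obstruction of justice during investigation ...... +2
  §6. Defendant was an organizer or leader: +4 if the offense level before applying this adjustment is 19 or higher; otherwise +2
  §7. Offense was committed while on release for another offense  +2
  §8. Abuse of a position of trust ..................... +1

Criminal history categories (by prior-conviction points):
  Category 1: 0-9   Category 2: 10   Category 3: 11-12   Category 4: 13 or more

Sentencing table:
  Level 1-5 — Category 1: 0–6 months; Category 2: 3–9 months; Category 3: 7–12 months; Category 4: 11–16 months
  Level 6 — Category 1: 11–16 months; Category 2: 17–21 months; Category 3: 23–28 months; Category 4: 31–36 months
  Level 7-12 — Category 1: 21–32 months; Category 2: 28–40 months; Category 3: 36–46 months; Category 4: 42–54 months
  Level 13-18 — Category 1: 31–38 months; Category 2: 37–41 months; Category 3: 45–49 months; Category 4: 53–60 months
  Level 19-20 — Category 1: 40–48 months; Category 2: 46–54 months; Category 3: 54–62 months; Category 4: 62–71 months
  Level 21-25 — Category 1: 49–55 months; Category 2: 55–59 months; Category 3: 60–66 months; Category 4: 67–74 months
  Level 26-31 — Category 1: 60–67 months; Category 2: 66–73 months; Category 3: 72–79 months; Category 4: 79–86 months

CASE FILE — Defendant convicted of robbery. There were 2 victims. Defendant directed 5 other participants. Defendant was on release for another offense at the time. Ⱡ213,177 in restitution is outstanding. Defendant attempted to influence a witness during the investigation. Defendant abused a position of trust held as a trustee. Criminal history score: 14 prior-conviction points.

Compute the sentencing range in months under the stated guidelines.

Base offense level for robbery: 14.
§1 applies (level before this adjustment is 14 ≥ 8, so +3): 14 + 3 = 17.
§3 does not apply.
§5 applies: 17 + 2 = 19.
§6 applies (level before this adjustment is 19 ≥ 19, so +4): 19 + 4 = 23.
§7 applies: 23 + 2 = 25.
§8 applies: 25 + 1 = 26.
Final offense level: 26.
Criminal history: 14 prior points → Category 4 (13+).
Level 26 falls in the 26-31 band.
Grid: Level 26-31 × Category 4 = 79-86 months.

79-86 months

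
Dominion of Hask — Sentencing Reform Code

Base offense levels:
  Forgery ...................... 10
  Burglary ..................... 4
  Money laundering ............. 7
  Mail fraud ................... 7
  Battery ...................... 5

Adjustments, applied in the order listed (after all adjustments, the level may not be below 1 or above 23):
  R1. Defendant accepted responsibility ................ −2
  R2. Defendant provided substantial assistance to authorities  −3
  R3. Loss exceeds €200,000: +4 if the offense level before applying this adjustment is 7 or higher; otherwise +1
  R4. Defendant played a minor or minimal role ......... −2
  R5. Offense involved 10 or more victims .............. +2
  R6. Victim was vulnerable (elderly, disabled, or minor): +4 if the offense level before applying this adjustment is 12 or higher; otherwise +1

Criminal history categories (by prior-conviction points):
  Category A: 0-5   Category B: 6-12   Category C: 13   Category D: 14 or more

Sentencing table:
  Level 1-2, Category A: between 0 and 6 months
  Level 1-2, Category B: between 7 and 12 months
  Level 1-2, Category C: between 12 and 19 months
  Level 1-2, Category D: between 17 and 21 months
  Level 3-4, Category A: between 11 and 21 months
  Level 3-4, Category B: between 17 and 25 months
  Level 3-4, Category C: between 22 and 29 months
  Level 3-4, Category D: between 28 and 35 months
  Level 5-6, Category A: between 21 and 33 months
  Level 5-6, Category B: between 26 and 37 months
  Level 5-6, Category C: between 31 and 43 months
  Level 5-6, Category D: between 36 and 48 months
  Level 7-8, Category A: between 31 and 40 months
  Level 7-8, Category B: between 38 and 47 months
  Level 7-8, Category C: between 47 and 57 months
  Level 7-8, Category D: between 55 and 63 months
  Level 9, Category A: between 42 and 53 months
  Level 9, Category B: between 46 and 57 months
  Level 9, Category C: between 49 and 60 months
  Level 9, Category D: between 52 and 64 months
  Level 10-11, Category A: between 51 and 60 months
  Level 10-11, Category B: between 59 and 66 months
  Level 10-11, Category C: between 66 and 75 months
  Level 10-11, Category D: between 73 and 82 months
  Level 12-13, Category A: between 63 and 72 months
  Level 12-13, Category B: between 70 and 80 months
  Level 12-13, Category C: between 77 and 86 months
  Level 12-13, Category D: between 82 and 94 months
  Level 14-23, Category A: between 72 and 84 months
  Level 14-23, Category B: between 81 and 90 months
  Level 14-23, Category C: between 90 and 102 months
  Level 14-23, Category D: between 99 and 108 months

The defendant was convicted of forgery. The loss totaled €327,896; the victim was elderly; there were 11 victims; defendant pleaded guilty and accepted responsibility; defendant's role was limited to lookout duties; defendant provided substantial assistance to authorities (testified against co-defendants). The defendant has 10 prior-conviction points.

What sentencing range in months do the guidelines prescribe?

Base offense level for forgery: 10.
R1 applies: 10 − 2 = 8.
R2 applies: 8 − 3 = 5.
R3 applies (level before this adjustment is 5 < 7, so +1): 5 + 1 = 6.
R4 applies: 6 − 2 = 4.
R5 applies: 4 + 2 = 6.
R6 applies (level before this adjustment is 6 < 12, so +1): 6 + 1 = 7.
Final offense level: 7.
Criminal history: 10 prior points → Category B (6-12).
Level 7 falls in the 7-8 band.
Grid: Level 7-8 × Category B = 38-47 months.

38-47 months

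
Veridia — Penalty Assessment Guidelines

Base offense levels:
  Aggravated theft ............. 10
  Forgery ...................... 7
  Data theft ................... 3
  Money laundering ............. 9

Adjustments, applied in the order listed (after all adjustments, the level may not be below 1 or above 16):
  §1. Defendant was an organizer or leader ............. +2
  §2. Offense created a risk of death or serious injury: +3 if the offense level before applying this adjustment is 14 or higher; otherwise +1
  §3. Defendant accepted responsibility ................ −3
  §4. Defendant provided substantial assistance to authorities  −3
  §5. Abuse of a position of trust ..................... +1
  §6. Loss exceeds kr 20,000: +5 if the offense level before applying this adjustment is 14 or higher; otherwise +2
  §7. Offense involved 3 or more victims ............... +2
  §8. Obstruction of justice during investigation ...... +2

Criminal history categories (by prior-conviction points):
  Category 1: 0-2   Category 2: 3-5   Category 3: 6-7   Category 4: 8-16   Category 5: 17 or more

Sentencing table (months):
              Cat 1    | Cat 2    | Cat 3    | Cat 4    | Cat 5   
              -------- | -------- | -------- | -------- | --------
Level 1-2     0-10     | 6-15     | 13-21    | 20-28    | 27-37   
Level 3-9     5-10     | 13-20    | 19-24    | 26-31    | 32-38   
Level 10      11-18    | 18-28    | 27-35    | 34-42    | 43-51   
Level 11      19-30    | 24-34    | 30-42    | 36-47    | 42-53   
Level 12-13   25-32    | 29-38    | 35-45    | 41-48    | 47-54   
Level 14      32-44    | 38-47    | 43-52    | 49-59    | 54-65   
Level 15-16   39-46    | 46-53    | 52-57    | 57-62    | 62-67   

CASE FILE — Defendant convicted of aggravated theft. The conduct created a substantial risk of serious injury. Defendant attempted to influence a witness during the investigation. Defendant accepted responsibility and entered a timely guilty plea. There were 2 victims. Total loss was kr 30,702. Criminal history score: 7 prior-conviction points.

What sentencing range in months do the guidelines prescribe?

Base offense level for aggravated theft: 10.
§1 does not apply.
§2 applies (level before this adjustment is 10 < 14, so +1): 10 + 1 = 11.
§3 applies: 11 − 3 = 8.
§6 applies (level before this adjustment is 8 < 14, so +2): 8 + 2 = 10.
§7 does not apply.
§8 applies: 10 + 2 = 12.
Final offense level: 12.
Criminal history: 7 prior points → Category 3 (6-7).
Level 12 falls in the 12-13 band.
Grid: Level 12-13 × Category 3 = 35-45 months.

35-45 months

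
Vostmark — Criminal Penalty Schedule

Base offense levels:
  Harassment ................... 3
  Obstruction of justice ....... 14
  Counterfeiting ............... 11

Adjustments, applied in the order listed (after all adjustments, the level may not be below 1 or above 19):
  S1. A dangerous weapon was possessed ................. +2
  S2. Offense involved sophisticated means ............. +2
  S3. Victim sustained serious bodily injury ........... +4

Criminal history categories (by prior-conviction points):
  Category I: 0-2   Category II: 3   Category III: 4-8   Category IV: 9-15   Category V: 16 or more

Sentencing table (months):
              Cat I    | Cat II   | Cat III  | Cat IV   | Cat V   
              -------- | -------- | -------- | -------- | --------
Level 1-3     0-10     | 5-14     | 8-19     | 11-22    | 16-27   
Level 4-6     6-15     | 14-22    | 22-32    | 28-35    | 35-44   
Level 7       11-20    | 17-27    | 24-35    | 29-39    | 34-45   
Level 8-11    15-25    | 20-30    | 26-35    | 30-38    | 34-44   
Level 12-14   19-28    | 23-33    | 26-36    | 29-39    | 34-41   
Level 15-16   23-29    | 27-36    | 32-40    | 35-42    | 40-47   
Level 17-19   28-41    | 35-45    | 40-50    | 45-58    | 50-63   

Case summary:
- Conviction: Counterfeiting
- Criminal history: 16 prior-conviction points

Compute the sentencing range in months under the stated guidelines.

Base offense level for counterfeiting: 11.
Final offense level: 11.
Criminal history: 16 prior points → Category V (16+).
Level 11 falls in the 8-11 band.
Grid: Level 8-11 × Category V = 34-44 months.

34-44 months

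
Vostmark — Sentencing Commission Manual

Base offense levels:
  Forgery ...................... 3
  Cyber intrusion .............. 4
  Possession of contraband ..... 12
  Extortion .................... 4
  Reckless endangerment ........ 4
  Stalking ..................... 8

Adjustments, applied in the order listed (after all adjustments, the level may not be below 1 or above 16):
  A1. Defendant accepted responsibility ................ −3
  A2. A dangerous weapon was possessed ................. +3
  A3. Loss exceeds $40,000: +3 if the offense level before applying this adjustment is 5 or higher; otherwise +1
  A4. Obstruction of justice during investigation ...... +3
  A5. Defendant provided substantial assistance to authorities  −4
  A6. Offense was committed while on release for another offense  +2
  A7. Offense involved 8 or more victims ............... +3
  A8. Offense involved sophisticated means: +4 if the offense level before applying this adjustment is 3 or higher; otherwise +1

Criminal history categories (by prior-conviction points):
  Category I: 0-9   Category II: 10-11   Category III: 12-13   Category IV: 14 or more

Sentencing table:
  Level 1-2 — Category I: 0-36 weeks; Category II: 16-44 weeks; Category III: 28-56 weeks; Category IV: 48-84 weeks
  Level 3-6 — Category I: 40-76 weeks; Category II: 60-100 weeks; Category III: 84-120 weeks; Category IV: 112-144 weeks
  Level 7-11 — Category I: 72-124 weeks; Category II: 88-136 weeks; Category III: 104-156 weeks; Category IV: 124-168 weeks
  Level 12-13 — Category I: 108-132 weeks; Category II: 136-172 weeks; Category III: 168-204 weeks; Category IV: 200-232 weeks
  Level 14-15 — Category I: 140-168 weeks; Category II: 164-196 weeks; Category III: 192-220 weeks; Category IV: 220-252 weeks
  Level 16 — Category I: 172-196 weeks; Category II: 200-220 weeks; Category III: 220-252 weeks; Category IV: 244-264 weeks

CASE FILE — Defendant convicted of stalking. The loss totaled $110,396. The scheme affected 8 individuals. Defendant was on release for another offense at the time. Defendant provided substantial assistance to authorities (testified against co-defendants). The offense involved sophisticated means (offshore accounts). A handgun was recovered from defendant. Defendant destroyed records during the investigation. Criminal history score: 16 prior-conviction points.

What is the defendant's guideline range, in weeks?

244-264 weeks

Base offense level for stalking: 8.
A2 applies: 8 + 3 = 11.
A3 applies (level before this adjustment is 11 ≥ 5, so +3): 11 + 3 = 14.
A4 applies: 14 + 3 = 17.
A5 applies: 17 − 4 = 13.
A6 applies: 13 + 2 = 15.
A7 applies: 15 + 3 = 18.
A8 applies (level before this adjustment is 18 ≥ 3, so +4): 18 + 4 = 22.
Level 22 exceeds the maximum of 16; capped at 16.
Final offense level: 16.
Criminal history: 16 prior points → Category IV (14+).
Level 16 falls in the 16 band.
Grid: Level 16 × Category IV = 244-264 weeks.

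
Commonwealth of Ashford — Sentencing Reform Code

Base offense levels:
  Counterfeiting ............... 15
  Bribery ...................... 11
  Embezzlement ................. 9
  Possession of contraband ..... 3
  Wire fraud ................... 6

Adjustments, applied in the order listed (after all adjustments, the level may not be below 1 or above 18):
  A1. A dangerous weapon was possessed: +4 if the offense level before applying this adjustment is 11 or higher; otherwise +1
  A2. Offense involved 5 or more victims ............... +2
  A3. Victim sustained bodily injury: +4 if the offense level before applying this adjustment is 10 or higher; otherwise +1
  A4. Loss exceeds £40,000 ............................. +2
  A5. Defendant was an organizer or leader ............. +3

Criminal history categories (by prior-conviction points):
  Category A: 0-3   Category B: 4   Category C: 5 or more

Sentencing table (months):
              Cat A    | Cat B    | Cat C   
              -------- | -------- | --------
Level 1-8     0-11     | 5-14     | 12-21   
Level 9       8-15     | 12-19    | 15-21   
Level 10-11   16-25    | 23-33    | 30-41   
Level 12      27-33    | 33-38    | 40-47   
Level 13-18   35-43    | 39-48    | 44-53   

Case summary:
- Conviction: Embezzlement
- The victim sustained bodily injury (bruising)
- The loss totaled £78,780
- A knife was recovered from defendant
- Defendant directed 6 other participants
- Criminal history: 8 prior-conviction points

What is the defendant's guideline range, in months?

44-53 months

Base offense level for embezzlement: 9.
A1 applies (level before this adjustment is 9 < 11, so +1): 9 + 1 = 10.
A3 applies (level before this adjustment is 10 ≥ 10, so +4): 10 + 4 = 14.
A4 applies: 14 + 2 = 16.
A5 applies: 16 + 3 = 19.
Level 19 exceeds the maximum of 18; capped at 18.
Final offense level: 18.
Criminal history: 8 prior points → Category C (5+).
Level 18 falls in the 13-18 band.
Grid: Level 13-18 × Category C = 44-53 months.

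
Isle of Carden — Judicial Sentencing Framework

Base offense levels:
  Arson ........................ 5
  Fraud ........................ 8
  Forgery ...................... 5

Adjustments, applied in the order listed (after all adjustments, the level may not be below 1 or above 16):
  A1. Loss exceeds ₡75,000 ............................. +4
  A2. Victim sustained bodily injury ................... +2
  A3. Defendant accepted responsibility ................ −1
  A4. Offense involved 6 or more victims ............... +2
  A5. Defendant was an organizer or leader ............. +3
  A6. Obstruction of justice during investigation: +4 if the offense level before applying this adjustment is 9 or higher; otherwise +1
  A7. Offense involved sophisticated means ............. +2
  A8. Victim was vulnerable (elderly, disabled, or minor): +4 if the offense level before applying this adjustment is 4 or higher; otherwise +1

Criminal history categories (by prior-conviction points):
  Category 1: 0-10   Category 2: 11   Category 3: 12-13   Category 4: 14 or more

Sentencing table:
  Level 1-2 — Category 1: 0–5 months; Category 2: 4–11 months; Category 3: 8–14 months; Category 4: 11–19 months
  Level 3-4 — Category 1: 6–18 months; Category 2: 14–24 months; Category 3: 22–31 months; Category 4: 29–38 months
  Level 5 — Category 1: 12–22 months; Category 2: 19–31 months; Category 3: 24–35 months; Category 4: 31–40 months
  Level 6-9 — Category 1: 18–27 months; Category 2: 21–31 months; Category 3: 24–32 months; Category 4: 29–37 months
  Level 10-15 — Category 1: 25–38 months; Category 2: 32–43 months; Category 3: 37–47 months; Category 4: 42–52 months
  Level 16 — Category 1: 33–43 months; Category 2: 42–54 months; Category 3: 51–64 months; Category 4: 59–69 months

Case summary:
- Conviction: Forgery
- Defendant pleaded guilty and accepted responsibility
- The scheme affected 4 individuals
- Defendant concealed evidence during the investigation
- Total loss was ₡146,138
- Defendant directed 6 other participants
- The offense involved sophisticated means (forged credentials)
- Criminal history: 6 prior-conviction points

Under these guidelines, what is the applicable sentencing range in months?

33-43 months

Base offense level for forgery: 5.
A1 applies: 5 + 4 = 9.
A2 does not apply.
A3 applies: 9 − 1 = 8.
A4 does not apply.
A5 applies: 8 + 3 = 11.
A6 applies (level before this adjustment is 11 ≥ 9, so +4): 11 + 4 = 15.
A7 applies: 15 + 2 = 17.
Level 17 exceeds the maximum of 16; capped at 16.
Final offense level: 16.
Criminal history: 6 prior points → Category 1 (0-10).
Level 16 falls in the 16 band.
Grid: Level 16 × Category 1 = 33-43 months.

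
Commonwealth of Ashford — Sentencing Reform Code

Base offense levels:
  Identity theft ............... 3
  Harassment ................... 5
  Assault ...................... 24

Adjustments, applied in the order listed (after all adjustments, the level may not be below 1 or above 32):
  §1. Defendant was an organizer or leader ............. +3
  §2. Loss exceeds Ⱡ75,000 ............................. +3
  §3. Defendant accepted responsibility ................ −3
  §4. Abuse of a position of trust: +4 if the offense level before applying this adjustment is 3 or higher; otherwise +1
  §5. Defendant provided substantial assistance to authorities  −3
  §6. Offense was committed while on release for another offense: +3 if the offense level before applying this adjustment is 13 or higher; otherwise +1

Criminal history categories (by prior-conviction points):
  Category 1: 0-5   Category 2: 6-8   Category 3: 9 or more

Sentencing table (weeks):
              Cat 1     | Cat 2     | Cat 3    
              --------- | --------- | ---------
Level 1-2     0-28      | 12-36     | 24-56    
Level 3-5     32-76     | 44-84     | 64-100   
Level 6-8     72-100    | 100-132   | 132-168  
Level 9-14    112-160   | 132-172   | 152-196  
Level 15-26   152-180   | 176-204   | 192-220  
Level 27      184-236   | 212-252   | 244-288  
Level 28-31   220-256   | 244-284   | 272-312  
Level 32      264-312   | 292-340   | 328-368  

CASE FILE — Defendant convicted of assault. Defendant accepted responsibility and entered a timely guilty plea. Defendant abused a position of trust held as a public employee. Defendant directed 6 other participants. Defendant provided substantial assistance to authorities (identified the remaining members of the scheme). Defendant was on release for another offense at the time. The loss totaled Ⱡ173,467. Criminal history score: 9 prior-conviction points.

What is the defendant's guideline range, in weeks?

272-312 weeks

Base offense level for assault: 24.
§1 applies: 24 + 3 = 27.
§2 applies: 27 + 3 = 30.
§3 applies: 30 − 3 = 27.
§4 applies (level before this adjustment is 27 ≥ 3, so +4): 27 + 4 = 31.
§5 applies: 31 − 3 = 28.
§6 applies (level before this adjustment is 28 ≥ 13, so +3): 28 + 3 = 31.
Final offense level: 31.
Criminal history: 9 prior points → Category 3 (9+).
Level 31 falls in the 28-31 band.
Grid: Level 28-31 × Category 3 = 272-312 weeks.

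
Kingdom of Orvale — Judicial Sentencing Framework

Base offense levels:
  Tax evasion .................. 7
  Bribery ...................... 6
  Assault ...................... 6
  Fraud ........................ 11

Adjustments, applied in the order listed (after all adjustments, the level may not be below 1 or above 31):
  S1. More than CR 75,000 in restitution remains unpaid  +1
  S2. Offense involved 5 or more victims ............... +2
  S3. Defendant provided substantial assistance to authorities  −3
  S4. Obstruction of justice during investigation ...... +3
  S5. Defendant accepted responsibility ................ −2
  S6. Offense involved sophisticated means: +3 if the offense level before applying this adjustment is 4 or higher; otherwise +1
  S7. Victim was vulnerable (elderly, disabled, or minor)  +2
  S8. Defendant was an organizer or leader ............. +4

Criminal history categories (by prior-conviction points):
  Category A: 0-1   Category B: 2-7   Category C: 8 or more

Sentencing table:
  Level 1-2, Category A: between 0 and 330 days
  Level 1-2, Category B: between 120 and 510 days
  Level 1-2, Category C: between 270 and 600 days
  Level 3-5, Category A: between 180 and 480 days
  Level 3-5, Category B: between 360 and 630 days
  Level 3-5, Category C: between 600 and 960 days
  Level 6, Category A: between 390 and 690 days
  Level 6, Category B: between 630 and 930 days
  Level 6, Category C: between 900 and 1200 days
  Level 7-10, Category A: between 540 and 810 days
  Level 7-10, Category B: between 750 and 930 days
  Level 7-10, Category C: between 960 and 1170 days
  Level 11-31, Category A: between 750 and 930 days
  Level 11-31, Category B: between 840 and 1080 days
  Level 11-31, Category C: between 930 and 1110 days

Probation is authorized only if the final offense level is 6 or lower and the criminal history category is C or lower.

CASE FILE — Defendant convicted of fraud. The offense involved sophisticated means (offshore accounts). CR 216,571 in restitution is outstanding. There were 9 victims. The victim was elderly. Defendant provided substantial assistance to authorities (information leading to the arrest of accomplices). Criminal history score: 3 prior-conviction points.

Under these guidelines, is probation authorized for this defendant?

Base offense level for fraud: 11.
S1 applies: 11 + 1 = 12.
S2 applies: 12 + 2 = 14.
S3 applies: 14 − 3 = 11.
S6 applies (level before this adjustment is 11 ≥ 4, so +3): 11 + 3 = 14.
S7 applies: 14 + 2 = 16.
Final offense level: 16.
Criminal history: 3 prior points → Category B (2-7).
Level 16 falls in the 11-31 band.
Grid: Level 11-31 × Category B = 840-1080 days.
Probation check: level 16 > 6 and category B ≤ C → not eligible.

No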